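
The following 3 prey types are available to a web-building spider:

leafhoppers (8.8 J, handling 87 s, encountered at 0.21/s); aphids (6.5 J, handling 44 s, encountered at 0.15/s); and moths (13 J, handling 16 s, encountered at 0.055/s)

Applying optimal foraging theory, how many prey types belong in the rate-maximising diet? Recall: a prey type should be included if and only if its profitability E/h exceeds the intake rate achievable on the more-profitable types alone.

E/h in descending order: moths 0.812, aphids 0.148, leafhoppers 0.101 J/s. The optimal diet is the largest prefix of this list for which every included type satisfies E_i/h_i > R on the types above it.
Rate on top 1: 0.3803. aphids: 0.148 < 0.3803 → exclude; stop.
Optimal diet: moths — 1 of 3 types.

1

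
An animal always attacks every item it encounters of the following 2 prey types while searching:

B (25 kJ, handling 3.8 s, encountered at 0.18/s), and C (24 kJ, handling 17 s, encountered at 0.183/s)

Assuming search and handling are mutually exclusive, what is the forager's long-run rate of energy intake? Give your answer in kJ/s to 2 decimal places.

1.85 kJ/s

Energy encountered per unit search time: 0.18×25 + 0.183×24 = 8.892 kJ/s.
Handling time per unit search time: 0.18×3.8 + 0.183×17 = 3.795.
Rate = 8.892/(1 + 3.795) = 1.854 kJ/s.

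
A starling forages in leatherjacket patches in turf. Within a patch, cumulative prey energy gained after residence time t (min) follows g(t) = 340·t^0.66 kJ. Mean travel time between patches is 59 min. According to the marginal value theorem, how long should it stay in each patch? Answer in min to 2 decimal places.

Maximise g(t)/(T+t): set derivative to zero → g'(t)(T+t) = g(t).
g'(t) = 0.66·340·t^-0.34. Setting 0.66·340·t^-0.34 = 340·t^0.66/(59+t) gives 0.66(59+t) = t, so 0.34·t = 0.66×59.
t* = 0.66×59/0.34 = 114.5 min.

114.53 min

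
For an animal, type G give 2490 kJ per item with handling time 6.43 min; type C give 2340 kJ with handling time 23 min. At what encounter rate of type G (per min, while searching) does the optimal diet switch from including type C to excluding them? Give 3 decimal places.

0.055 per min

The zero-one rule: include type C iff E₂/h₂ > λE₁/(1+λh₁). Equality gives the switch point.
λE₁h₂ = E₂ + λE₂h₁ ⇒ λ = E₂/(E₁h₂ − E₂h₁) = 2340/(5.727e+04 − 1.505e+04) = 0.05542 per min.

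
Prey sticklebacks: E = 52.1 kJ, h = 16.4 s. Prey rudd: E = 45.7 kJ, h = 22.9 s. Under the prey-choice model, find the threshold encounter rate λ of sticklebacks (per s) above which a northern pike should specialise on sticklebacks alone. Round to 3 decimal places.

0.103 per s

Drop rudd once their profitability E₂/h₂ falls below the rate achievable on sticklebacks alone: E₂/h₂ = λE₁/(1 + λh₁).
Solve for λ: λE₁h₂ = E₂(1 + λh₁) → λ(E₁h₂ − E₂h₁) = E₂ → λ = E₂/(E₁h₂ − E₂h₁).
λ = 45.7/(52.1×22.9 − 45.7×16.4) = 45.7/443.6 = 0.103 per s.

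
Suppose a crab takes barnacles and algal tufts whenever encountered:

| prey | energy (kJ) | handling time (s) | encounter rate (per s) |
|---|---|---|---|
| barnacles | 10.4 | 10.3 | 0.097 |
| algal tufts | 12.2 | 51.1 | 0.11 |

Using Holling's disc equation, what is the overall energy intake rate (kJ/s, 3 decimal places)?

R = (0.097×10.4 + 0.11×12.2) / (1 + 0.097×10.3 + 0.11×51.1) = 2.351/7.62 = 0.3085 kJ/s.

0.308 kJ/s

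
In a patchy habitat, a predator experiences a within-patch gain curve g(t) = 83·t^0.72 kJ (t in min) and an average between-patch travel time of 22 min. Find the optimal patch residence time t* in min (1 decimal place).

56.6 min

Maximise g(t)/(T+t): set derivative to zero → g'(t)(T+t) = g(t).
g'(t) = 0.72·83·t^-0.28. Setting 0.72·83·t^-0.28 = 83·t^0.72/(22+t) gives 0.72(22+t) = t, so 0.28·t = 0.72×22.
t* = 0.72×22/0.28 = 56.57 min.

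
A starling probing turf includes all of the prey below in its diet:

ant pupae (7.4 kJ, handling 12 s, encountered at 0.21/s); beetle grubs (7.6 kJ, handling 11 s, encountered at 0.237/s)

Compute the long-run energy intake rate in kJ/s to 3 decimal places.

0.548 kJ/s

R = Σλ_iE_i / (1 + Σλ_ih_i)
Numerator: 0.21×7.4 + 0.237×7.6 = 3.355
Denominator: 1 + 0.21×12 + 0.237×11 = 6.127
R = 3.355/6.127 = 0.5476 kJ/s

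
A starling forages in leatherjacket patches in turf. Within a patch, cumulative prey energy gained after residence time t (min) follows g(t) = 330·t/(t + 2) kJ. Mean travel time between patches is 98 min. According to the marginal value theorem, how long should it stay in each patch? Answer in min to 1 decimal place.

By the marginal value theorem, leave when the instantaneous gain rate g'(t) equals the habitat-wide average g(t)/(T + t).
g'(t) = 330·2/(t + 2)². Setting 330·2/(t+2)² = 330t/[(t+2)(98+t)] gives 2(98+t) = t(t+2), so t² = 2×98 = 196.
t* = √196 = 14 min.

14.0 min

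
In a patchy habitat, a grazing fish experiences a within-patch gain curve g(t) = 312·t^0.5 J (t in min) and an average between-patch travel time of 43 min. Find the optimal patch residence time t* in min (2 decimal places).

43.00 min

By the marginal value theorem, leave when the instantaneous gain rate g'(t) equals the habitat-wide average g(t)/(T + t).
g'(t) = 0.5·312·t^-0.5. Setting 0.5·312·t^-0.5 = 312·t^0.5/(43+t) gives 0.5(43+t) = t, so 0.50·t = 0.5×43.
t* = 0.5×43/0.50 = 43 min.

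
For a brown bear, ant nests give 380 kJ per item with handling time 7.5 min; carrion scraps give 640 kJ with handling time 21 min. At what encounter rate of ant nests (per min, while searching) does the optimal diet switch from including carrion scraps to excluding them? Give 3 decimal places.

Drop carrion scraps once their profitability E₂/h₂ falls below the rate achievable on ant nests alone: E₂/h₂ = λE₁/(1 + λh₁).
Solve for λ: λE₁h₂ = E₂(1 + λh₁) → λ(E₁h₂ − E₂h₁) = E₂ → λ = E₂/(E₁h₂ − E₂h₁).
λ = 640/(380×21 − 640×7.5) = 640/3180 = 0.2013 per min.

0.201 per min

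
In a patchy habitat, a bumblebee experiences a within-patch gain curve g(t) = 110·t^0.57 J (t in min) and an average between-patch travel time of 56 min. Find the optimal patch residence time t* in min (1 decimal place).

74.2 min

Optimal t* satisfies g'(t*) = g(t*)/(T + t*).
g'(t) = 0.57·110·t^-0.43. Setting 0.57·110·t^-0.43 = 110·t^0.57/(56+t) gives 0.57(56+t) = t, so 0.43·t = 0.57×56.
t* = 0.57×56/0.43 = 74.23 min.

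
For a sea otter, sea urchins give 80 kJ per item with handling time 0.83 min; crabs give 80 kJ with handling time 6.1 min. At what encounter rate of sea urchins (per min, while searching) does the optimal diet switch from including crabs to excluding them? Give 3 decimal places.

0.190 per min

The zero-one rule: include crabs iff E₂/h₂ > λE₁/(1+λh₁). Equality gives the switch point.
λE₁h₂ = E₂ + λE₂h₁ ⇒ λ = E₂/(E₁h₂ − E₂h₁) = 80/(488 − 66.4) = 0.1898 per min.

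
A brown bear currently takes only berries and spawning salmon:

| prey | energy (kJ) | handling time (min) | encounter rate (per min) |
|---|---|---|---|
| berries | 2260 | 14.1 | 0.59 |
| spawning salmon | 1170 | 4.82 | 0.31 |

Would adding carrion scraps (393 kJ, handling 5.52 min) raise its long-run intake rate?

Intake rate on the current diet: R = (0.59×2260 + 0.31×1170) / (1 + 0.59×14.1 + 0.31×4.82) = 1696/10.81 = 156.9 kJ/min.
carrion scraps: E/h = 393/5.52 = 71.2 kJ/min.
Since 71.2 < R, time spent handling carrion scraps is better spent searching.

No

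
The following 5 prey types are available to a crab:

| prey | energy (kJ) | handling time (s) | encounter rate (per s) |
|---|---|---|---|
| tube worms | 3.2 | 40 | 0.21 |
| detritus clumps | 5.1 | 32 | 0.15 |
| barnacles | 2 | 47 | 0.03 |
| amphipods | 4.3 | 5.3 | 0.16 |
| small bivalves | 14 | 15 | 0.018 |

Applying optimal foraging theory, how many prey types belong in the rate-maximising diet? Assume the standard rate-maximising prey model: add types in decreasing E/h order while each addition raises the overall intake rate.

Profitabilities (E/h, kJ/s): small bivalves 0.933, amphipods 0.811, detritus clumps 0.159, tube worms 0.08, barnacles 0.0426. Add prey in this order while the next type's profitability exceeds the intake rate on those already taken.
Rate on top 1: 0.1984. amphipods: 0.811 > 0.1984 → include.
Rate on top 2: 0.4438. detritus clumps: 0.159 < 0.4438 → exclude; stop.
Optimal diet: small bivalves, amphipods — 2 of 5 types.

2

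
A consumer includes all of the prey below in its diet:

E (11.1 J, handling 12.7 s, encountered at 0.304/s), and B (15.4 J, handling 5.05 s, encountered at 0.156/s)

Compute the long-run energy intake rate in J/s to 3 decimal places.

1.023 J/s

R = Σλ_iE_i / (1 + Σλ_ih_i)
Numerator: 0.304×11.1 + 0.156×15.4 = 5.777
Denominator: 1 + 0.304×12.7 + 0.156×5.05 = 5.649
R = 5.777/5.649 = 1.023 J/s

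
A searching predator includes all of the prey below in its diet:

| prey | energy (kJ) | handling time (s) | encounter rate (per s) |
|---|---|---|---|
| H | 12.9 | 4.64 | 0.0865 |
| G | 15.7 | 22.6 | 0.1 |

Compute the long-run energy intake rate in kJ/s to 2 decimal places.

R = Σλ_iE_i / (1 + Σλ_ih_i)
Numerator: 0.0865×12.9 + 0.1×15.7 = 2.686
Denominator: 1 + 0.0865×4.64 + 0.1×22.6 = 3.661
R = 2.686/3.661 = 0.7336 kJ/s

0.73 kJ/s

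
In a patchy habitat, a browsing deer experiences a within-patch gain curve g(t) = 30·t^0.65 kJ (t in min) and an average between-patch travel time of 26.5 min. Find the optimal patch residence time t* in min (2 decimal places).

49.21 min

Maximise g(t)/(T+t): set derivative to zero → g'(t)(T+t) = g(t).
g'(t) = 0.65·30·t^-0.35. Setting 0.65·30·t^-0.35 = 30·t^0.65/(26.5+t) gives 0.65(26.5+t) = t, so 0.35·t = 0.65×26.5.
t* = 0.65×26.5/0.35 = 49.21 min.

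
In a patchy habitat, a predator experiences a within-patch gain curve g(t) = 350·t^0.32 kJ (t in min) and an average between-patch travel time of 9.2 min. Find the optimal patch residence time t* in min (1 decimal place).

4.3 min

By the marginal value theorem, leave when the instantaneous gain rate g'(t) equals the habitat-wide average g(t)/(T + t).
g'(t) = 0.32·350·t^-0.68. Setting 0.32·350·t^-0.68 = 350·t^0.32/(9.2+t) gives 0.32(9.2+t) = t, so 0.68·t = 0.32×9.2.
t* = 0.32×9.2/0.68 = 4.329 min.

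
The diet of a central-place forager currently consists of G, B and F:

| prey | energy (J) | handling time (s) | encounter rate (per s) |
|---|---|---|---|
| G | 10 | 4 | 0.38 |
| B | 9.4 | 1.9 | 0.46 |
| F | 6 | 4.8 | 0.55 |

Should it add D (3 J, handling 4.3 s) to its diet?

No

On G, B and F alone, R = ΣλE/(1+Σλh) = 11.42/6.034 = 1.893 J/s.
Profitability of D: 3/4.3 = 0.6977 J/s.
Since 0.6977 < R, time spent handling D is better spent searching.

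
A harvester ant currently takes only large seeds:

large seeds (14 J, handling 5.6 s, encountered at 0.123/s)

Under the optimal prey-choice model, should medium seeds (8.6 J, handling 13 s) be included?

No

Current rate: (0.123×14)/(1 + 0.123×5.6) = 1.02 J/s.
medium seeds: E/h = 8.6/13 = 0.6615 J/s.
Since 0.6615 < R, time spent handling medium seeds is better spent searching.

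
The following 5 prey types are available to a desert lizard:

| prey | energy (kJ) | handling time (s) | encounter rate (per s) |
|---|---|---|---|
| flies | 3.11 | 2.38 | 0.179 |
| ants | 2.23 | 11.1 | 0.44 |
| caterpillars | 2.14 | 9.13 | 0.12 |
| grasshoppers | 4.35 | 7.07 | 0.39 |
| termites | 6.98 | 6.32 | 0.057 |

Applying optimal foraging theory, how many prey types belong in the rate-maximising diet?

Profitabilities (E/h, kJ/s): flies 1.31, termites 1.1, grasshoppers 0.615, caterpillars 0.234, ants 0.201. Add prey in this order while the next type's profitability exceeds the intake rate on those already taken.
Rate on top 1: 0.3904. termites: 1.1 > 0.3904 → include.
Rate on top 2: 0.5344. grasshoppers: 0.615 > 0.5344 → include.
Rate on top 3: 0.5835. caterpillars: 0.234 < 0.5835 → exclude; stop.
Optimal diet: flies, termites, grasshoppers — 3 of 5 types.

3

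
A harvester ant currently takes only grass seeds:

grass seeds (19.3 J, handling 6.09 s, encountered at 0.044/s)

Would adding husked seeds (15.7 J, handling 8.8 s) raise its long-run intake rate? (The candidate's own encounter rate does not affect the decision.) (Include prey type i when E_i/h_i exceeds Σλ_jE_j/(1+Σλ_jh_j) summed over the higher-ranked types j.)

Yes

Intake rate on the current diet: R = (0.044×19.3) / (1 + 0.044×6.09) = 0.8492/1.268 = 0.6697 J/s.
husked seeds: E/h = 15.7/8.8 = 1.784 J/s.
Since 1.784 > R, including husked seeds increases the long-run rate.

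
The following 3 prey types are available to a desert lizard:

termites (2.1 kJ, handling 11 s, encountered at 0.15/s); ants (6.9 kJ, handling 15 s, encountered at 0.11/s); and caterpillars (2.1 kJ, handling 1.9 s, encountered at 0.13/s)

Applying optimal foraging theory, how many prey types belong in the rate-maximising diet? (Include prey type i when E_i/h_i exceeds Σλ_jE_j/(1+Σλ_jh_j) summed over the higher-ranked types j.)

2

E/h in descending order: caterpillars 1.11, ants 0.46, termites 0.191 kJ/s. The optimal diet is the largest prefix of this list for which every included type satisfies E_i/h_i > R on the types above it.
Rate on top 1: 0.2189. ants: 0.46 > 0.2189 → include.
Rate on top 2: 0.3562. termites: 0.191 < 0.3562 → exclude; stop.
Optimal diet: caterpillars, ants — 2 of 3 types.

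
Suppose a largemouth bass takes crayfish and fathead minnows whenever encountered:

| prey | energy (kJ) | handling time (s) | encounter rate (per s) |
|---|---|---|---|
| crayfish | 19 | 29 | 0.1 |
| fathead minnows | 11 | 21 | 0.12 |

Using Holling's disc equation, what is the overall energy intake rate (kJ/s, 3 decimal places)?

R = Σλ_iE_i / (1 + Σλ_ih_i)
Numerator: 0.1×19 + 0.12×11 = 3.22
Denominator: 1 + 0.1×29 + 0.12×21 = 6.42
R = 3.22/6.42 = 0.5016 kJ/s

0.502 kJ/s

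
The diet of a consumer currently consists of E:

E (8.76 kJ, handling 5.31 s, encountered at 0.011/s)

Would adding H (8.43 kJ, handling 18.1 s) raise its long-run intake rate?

Current rate: (0.011×8.76)/(1 + 0.011×5.31) = 0.09104 kJ/s.
Profitability of H: 8.43/18.1 = 0.4657 kJ/s.
0.4657 > 0.09104, so adding H raises the average — include it.

Yes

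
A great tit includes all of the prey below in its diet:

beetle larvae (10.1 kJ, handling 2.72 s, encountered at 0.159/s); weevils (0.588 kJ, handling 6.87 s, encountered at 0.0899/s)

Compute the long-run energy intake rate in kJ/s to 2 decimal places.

R = (0.159×10.1 + 0.0899×0.588) / (1 + 0.159×2.72 + 0.0899×6.87) = 1.659/2.05 = 0.8091 kJ/s.

0.81 kJ/s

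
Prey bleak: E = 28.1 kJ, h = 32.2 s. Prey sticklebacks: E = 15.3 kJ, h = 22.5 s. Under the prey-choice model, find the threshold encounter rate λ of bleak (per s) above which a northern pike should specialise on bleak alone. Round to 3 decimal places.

The zero-one rule: include sticklebacks iff E₂/h₂ > λE₁/(1+λh₁). Equality gives the switch point.
λE₁h₂ = E₂ + λE₂h₁ ⇒ λ = E₂/(E₁h₂ − E₂h₁) = 15.3/(632.2 − 492.7) = 0.1096 per s.

0.110 per s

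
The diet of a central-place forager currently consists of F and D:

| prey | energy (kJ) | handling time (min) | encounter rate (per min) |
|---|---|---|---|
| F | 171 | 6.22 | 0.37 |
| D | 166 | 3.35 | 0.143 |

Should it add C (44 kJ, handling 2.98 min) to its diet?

Current rate: (0.37×171 + 0.143×166)/(1 + 0.37×6.22 + 0.143×3.35) = 23.02 kJ/min.
Profitability of C: 44/2.98 = 14.77 kJ/min.
Since 14.77 < R, time spent handling C is better spent searching.

No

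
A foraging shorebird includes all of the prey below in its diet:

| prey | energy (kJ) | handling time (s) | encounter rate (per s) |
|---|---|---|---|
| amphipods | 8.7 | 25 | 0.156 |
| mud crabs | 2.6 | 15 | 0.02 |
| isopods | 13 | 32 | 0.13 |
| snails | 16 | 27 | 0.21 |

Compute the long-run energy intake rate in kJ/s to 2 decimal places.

0.43 kJ/s

R = (0.156×8.7 + 0.02×2.6 + 0.13×13 + 0.21×16) / (1 + 0.156×25 + 0.02×15 + 0.13×32 + 0.21×27) = 6.459/15.03 = 0.4298 kJ/s.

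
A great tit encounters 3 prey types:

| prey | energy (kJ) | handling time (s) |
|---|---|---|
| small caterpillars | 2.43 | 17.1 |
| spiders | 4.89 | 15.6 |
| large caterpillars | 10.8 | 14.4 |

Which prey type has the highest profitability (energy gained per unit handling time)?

Profitability E/h (kJ/s): small caterpillars = 2.43/17.1 = 0.142, spiders = 4.89/15.6 = 0.313, large caterpillars = 10.8/14.4 = 0.75.
Ranked: large caterpillars > spiders > small caterpillars.

large caterpillars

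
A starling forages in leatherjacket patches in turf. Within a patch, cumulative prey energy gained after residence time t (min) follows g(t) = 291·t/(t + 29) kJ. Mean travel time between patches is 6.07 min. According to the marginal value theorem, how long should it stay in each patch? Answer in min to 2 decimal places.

13.27 min

Maximise g(t)/(T+t): set derivative to zero → g'(t)(T+t) = g(t).
g'(t) = 291·29/(t + 29)². Setting 291·29/(t+29)² = 291t/[(t+29)(6.07+t)] gives 29(6.07+t) = t(t+29), so t² = 29×6.07 = 176.
t* = √176 = 13.27 min.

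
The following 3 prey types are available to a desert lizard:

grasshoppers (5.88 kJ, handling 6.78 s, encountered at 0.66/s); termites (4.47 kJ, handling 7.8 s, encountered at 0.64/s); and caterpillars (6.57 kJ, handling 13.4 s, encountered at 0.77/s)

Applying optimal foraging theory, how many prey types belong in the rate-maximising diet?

1

Profitabilities (E/h, kJ/s): grasshoppers 0.867, termites 0.573, caterpillars 0.49. Add prey in this order while the next type's profitability exceeds the intake rate on those already taken.
Rate on top 1: 0.7088. termites: 0.573 < 0.7088 → exclude; stop.
Optimal diet: grasshoppers — 1 of 3 types.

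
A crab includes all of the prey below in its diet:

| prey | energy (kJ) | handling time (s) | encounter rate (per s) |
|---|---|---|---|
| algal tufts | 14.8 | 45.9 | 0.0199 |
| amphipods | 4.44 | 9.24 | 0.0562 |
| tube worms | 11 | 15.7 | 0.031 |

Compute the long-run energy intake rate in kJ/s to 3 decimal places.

R = (0.0199×14.8 + 0.0562×4.44 + 0.031×11) / (1 + 0.0199×45.9 + 0.0562×9.24 + 0.031×15.7) = 0.885/2.919 = 0.3032 kJ/s.

0.303 kJ/s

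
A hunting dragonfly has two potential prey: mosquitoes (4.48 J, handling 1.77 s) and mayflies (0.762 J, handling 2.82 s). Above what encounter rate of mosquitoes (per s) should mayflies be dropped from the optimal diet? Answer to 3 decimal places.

The zero-one rule: include mayflies iff E₂/h₂ > λE₁/(1+λh₁). Equality gives the switch point.
λE₁h₂ = E₂ + λE₂h₁ ⇒ λ = E₂/(E₁h₂ − E₂h₁) = 0.762/(12.63 − 1.349) = 0.06752 per s.

0.068 per s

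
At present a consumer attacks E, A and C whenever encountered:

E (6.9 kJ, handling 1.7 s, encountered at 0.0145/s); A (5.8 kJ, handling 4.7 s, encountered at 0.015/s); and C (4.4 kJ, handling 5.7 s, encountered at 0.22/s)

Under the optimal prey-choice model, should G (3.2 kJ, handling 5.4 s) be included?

Yes

On E, A and C alone, R = ΣλE/(1+Σλh) = 1.155/2.349 = 0.4917 kJ/s.
G: E/h = 3.2/5.4 = 0.5926 kJ/s.
0.5926 > 0.4917, so adding G raises the average — include it.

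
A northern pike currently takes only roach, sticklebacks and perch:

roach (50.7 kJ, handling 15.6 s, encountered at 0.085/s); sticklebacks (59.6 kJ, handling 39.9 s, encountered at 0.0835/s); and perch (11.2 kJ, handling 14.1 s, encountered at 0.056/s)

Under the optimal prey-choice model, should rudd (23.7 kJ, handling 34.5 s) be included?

Current rate: (0.085×50.7 + 0.0835×59.6 + 0.056×11.2)/(1 + 0.085×15.6 + 0.0835×39.9 + 0.056×14.1) = 1.538 kJ/s.
rudd: E/h = 23.7/34.5 = 0.687 kJ/s.
Since 0.687 < R, time spent handling rudd is better spent searching.

No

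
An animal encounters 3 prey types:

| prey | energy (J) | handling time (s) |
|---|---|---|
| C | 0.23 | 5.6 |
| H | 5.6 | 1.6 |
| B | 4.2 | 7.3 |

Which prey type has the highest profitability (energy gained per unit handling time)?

H

In descending order of E/h:
H: 5.6/1.6 = 3.5 J/s
B: 4.2/7.3 = 0.575 J/s
C: 0.23/5.6 = 0.0411 J/s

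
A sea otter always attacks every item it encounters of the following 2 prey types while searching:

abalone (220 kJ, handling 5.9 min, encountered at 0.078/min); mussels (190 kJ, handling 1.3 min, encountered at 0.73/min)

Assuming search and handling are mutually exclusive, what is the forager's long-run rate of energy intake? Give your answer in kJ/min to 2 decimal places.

R = (0.078×220 + 0.73×190) / (1 + 0.078×5.9 + 0.73×1.3) = 155.9/2.409 = 64.69 kJ/min.

64.69 kJ/min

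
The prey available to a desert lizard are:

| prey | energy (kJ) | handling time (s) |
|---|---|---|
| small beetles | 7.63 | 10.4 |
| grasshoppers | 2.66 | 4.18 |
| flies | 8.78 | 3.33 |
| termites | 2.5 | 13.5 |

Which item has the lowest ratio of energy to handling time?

In descending order of E/h:
flies: 8.78/3.33 = 2.64 kJ/s
small beetles: 7.63/10.4 = 0.734 kJ/s
grasshoppers: 2.66/4.18 = 0.636 kJ/s
termites: 2.5/13.5 = 0.185 kJ/s

termites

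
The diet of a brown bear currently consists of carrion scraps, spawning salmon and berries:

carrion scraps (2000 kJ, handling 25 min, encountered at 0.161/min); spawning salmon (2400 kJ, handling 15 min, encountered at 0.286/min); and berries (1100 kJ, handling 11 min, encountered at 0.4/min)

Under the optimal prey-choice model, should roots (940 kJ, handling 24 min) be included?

Current rate: (0.161×2000 + 0.286×2400 + 0.4×1100)/(1 + 0.161×25 + 0.286×15 + 0.4×11) = 105.6 kJ/min.
roots: E/h = 940/24 = 39.17 kJ/min.
39.17 < 105.6, so adding roots would lower the average — exclude it.

No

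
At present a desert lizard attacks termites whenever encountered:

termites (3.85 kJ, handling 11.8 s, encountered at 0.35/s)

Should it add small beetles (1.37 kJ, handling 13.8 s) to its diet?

Intake rate on the current diet: R = (0.35×3.85) / (1 + 0.35×11.8) = 1.347/5.13 = 0.2627 kJ/s.
small beetles: E/h = 1.37/13.8 = 0.09928 kJ/s.
0.09928 < 0.2627, so adding small beetles would lower the average — exclude it.

No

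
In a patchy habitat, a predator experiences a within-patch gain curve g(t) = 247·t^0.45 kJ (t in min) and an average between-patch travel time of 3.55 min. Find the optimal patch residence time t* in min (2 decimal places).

2.90 min

Maximise g(t)/(T+t): set derivative to zero → g'(t)(T+t) = g(t).
g'(t) = 0.45·247·t^-0.55. Setting 0.45·247·t^-0.55 = 247·t^0.45/(3.55+t) gives 0.45(3.55+t) = t, so 0.55·t = 0.45×3.55.
t* = 0.45×3.55/0.55 = 2.905 min.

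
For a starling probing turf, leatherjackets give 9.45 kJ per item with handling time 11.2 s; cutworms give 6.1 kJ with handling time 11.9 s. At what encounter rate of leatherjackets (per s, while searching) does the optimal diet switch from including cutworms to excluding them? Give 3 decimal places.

0.138 per s

Drop cutworms once their profitability E₂/h₂ falls below the rate achievable on leatherjackets alone: E₂/h₂ = λE₁/(1 + λh₁).
Solve for λ: λE₁h₂ = E₂(1 + λh₁) → λ(E₁h₂ − E₂h₁) = E₂ → λ = E₂/(E₁h₂ − E₂h₁).
λ = 6.1/(9.45×11.9 − 6.1×11.2) = 6.1/44.14 = 0.1382 per s.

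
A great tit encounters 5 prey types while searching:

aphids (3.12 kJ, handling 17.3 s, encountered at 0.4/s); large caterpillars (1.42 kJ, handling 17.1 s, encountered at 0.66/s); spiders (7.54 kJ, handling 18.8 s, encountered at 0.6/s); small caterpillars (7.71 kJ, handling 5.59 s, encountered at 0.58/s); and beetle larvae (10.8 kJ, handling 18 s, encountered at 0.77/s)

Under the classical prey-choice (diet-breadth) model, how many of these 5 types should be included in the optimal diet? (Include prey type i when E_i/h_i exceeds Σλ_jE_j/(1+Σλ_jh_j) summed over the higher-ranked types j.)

Profitabilities (E/h, kJ/s): small caterpillars 1.38, beetle larvae 0.6, spiders 0.401, aphids 0.18, large caterpillars 0.083. Add prey in this order while the next type's profitability exceeds the intake rate on those already taken.
Rate on top 1: 1.054. beetle larvae: 0.6 < 1.054 → exclude; stop.
Optimal diet: small caterpillars — 1 of 5 types.

1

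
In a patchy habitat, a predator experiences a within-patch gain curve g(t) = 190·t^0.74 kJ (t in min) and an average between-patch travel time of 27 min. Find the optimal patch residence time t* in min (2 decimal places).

76.85 min

Optimal t* satisfies g'(t*) = g(t*)/(T + t*).
g'(t) = 0.74·190·t^-0.26. Setting 0.74·190·t^-0.26 = 190·t^0.74/(27+t) gives 0.74(27+t) = t, so 0.26·t = 0.74×27.
t* = 0.74×27/0.26 = 76.85 min.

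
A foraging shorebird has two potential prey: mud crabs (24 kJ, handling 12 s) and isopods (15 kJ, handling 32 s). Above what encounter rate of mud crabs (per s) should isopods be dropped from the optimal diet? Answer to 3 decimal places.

Drop isopods once their profitability E₂/h₂ falls below the rate achievable on mud crabs alone: E₂/h₂ = λE₁/(1 + λh₁).
Solve for λ: λE₁h₂ = E₂(1 + λh₁) → λ(E₁h₂ − E₂h₁) = E₂ → λ = E₂/(E₁h₂ − E₂h₁).
λ = 15/(24×32 − 15×12) = 15/588 = 0.02551 per s.

0.026 per s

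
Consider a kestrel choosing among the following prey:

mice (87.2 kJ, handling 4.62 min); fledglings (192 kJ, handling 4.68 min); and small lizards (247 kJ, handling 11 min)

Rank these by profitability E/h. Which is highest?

In descending order of E/h:
fledglings: 192/4.68 = 41 kJ/min
small lizards: 247/11 = 22.5 kJ/min
mice: 87.2/4.62 = 18.9 kJ/min

fledglings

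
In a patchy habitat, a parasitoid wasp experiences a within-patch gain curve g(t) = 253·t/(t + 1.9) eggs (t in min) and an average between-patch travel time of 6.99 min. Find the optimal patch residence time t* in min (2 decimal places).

3.64 min

Maximise g(t)/(T+t): set derivative to zero → g'(t)(T+t) = g(t).
g'(t) = 253·1.9/(t + 1.9)². Setting 253·1.9/(t+1.9)² = 253t/[(t+1.9)(6.99+t)] gives 1.9(6.99+t) = t(t+1.9), so t² = 1.9×6.99 = 13.28.
t* = √13.28 = 3.644 min.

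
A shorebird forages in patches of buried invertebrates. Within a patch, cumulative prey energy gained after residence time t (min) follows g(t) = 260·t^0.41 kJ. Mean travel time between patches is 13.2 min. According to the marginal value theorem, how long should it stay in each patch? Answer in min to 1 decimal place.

9.2 min

Maximise g(t)/(T+t): set derivative to zero → g'(t)(T+t) = g(t).
g'(t) = 0.41·260·t^-0.59. Setting 0.41·260·t^-0.59 = 260·t^0.41/(13.2+t) gives 0.41(13.2+t) = t, so 0.59·t = 0.41×13.2.
t* = 0.41×13.2/0.59 = 9.173 min.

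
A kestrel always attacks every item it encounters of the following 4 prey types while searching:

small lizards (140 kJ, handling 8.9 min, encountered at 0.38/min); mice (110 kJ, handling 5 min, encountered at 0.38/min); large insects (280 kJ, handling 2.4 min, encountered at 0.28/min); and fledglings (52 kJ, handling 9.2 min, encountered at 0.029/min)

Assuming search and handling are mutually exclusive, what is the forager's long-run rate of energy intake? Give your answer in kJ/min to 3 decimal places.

24.223 kJ/min

R = (0.38×140 + 0.38×110 + 0.28×280 + 0.029×52) / (1 + 0.38×8.9 + 0.38×5 + 0.28×2.4 + 0.029×9.2) = 174.9/7.221 = 24.22 kJ/min.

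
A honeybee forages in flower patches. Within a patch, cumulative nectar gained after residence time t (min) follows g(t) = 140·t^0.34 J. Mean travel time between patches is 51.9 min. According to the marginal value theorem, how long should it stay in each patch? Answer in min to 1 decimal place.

Optimal t* satisfies g'(t*) = g(t*)/(T + t*).
g'(t) = 0.34·140·t^-0.66. Setting 0.34·140·t^-0.66 = 140·t^0.34/(51.9+t) gives 0.34(51.9+t) = t, so 0.66·t = 0.34×51.9.
t* = 0.34×51.9/0.66 = 26.74 min.

26.7 min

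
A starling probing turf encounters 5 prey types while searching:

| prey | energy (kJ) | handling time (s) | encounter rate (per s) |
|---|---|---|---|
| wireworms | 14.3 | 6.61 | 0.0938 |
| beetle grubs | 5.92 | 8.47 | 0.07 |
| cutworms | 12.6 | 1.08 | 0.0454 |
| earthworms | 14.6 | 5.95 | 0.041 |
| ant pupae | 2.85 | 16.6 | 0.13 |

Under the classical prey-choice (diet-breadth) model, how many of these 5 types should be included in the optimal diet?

3

Profitabilities (E/h, kJ/s): cutworms 11.7, earthworms 2.45, wireworms 2.16, beetle grubs 0.699, ant pupae 0.172. Add prey in this order while the next type's profitability exceeds the intake rate on those already taken.
Rate on top 1: 0.5453. earthworms: 2.45 > 0.5453 → include.
Rate on top 2: 0.9054. wireworms: 2.16 > 0.9054 → include.
Rate on top 3: 1.313. beetle grubs: 0.699 < 1.313 → exclude; stop.
Optimal diet: cutworms, earthworms, wireworms — 3 of 5 types.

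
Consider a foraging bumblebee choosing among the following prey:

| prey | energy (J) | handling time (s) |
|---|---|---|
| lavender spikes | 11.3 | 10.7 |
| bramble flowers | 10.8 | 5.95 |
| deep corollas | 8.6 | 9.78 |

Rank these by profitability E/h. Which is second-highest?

Profitability E/h (J/s): lavender spikes = 11.3/10.7 = 1.06, bramble flowers = 10.8/5.95 = 1.82, deep corollas = 8.6/9.78 = 0.879.
Ranked: bramble flowers > lavender spikes > deep corollas.

lavender spikes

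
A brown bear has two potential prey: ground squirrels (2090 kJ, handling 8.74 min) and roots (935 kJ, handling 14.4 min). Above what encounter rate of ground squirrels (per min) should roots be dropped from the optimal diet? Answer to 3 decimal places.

0.043 per min

Drop roots once their profitability E₂/h₂ falls below the rate achievable on ground squirrels alone: E₂/h₂ = λE₁/(1 + λh₁).
Solve for λ: λE₁h₂ = E₂(1 + λh₁) → λ(E₁h₂ − E₂h₁) = E₂ → λ = E₂/(E₁h₂ − E₂h₁).
λ = 935/(2090×14.4 − 935×8.74) = 935/2.192e+04 = 0.04265 per min.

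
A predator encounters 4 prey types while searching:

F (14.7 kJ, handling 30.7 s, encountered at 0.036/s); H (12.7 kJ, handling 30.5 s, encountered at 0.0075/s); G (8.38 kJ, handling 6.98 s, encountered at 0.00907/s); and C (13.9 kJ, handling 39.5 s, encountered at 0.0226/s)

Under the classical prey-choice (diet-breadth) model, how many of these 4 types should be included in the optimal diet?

Profitabilities (E/h, kJ/s): G 1.2, F 0.479, H 0.416, C 0.352. Add prey in this order while the next type's profitability exceeds the intake rate on those already taken.
Rate on top 1: 0.07148. F: 0.479 > 0.07148 → include.
Rate on top 2: 0.2791. H: 0.416 > 0.2791 → include.
Rate on top 3: 0.2922. C: 0.352 > 0.2922 → include.
Optimal diet: G, F, H, C — 4 of 4 types.

4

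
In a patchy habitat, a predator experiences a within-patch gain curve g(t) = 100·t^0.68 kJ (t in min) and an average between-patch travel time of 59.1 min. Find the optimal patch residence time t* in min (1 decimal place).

125.6 min

Optimal t* satisfies g'(t*) = g(t*)/(T + t*).
g'(t) = 0.68·100·t^-0.32. Setting 0.68·100·t^-0.32 = 100·t^0.68/(59.1+t) gives 0.68(59.1+t) = t, so 0.32·t = 0.68×59.1.
t* = 0.68×59.1/0.32 = 125.6 min.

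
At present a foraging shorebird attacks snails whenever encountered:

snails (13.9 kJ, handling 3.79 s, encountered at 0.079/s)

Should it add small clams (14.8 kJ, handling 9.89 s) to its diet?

Current rate: (0.079×13.9)/(1 + 0.079×3.79) = 0.8451 kJ/s.
Profitability of small clams: 14.8/9.89 = 1.496 kJ/s.
1.496 > 0.8451, so adding small clams raises the average — include it.

Yes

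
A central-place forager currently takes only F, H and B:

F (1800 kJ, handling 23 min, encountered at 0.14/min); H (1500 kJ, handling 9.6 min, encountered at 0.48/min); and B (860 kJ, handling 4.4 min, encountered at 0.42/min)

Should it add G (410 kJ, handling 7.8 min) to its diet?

No

Intake rate on the current diet: R = (0.14×1800 + 0.48×1500 + 0.42×860) / (1 + 0.14×23 + 0.48×9.6 + 0.42×4.4) = 1333/10.68 = 124.9 kJ/min.
G: E/h = 410/7.8 = 52.56 kJ/min.
Since 52.56 < R, time spent handling G is better spent searching.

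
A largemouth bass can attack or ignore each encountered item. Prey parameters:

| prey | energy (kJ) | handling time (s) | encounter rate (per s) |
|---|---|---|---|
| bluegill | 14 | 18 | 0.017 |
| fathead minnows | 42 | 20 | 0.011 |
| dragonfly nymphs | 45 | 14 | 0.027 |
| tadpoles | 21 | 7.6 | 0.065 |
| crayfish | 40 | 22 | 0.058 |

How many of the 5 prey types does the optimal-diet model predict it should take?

E/h in descending order: dragonfly nymphs 3.21, tadpoles 2.76, fathead minnows 2.1, crayfish 1.82, bluegill 0.778 kJ/s. The optimal diet is the largest prefix of this list for which every included type satisfies E_i/h_i > R on the types above it.
Rate on top 1: 0.8817. tadpoles: 2.76 > 0.8817 → include.
Rate on top 2: 1.378. fathead minnows: 2.1 > 1.378 → include.
Rate on top 3: 1.454. crayfish: 1.82 > 1.454 → include.
Rate on top 4: 1.592. bluegill: 0.778 < 1.592 → exclude; stop.
Optimal diet: dragonfly nymphs, tadpoles, fathead minnows, crayfish — 4 of 5 types.

4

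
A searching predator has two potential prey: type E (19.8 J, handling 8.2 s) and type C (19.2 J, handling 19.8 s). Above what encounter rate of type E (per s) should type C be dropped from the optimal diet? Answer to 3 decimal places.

0.082 per s

The zero-one rule: include type C iff E₂/h₂ > λE₁/(1+λh₁). Equality gives the switch point.
λE₁h₂ = E₂ + λE₂h₁ ⇒ λ = E₂/(E₁h₂ − E₂h₁) = 19.2/(392 − 157.4) = 0.08184 per s.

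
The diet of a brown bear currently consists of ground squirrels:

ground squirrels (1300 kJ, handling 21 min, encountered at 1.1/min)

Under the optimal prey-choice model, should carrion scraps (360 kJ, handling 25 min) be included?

No

On ground squirrels alone, R = ΣλE/(1+Σλh) = 1430/24.1 = 59.34 kJ/min.
Profitability of carrion scraps: 360/25 = 14.4 kJ/min.
14.4 < 59.34, so adding carrion scraps would lower the average — exclude it.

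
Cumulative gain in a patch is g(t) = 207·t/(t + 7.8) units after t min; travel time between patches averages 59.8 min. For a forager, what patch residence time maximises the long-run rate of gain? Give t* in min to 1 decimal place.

21.6 min

By the marginal value theorem, leave when the instantaneous gain rate g'(t) equals the habitat-wide average g(t)/(T + t).
g'(t) = 207·7.8/(t + 7.8)². Setting 207·7.8/(t+7.8)² = 207t/[(t+7.8)(59.8+t)] gives 7.8(59.8+t) = t(t+7.8), so t² = 7.8×59.8 = 466.4.
t* = √466.4 = 21.6 min.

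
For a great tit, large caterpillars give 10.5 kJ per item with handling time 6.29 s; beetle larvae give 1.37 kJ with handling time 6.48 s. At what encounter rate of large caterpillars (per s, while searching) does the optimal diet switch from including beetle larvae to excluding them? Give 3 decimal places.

0.023 per s

The zero-one rule: include beetle larvae iff E₂/h₂ > λE₁/(1+λh₁). Equality gives the switch point.
λE₁h₂ = E₂ + λE₂h₁ ⇒ λ = E₂/(E₁h₂ − E₂h₁) = 1.37/(68.04 − 8.617) = 0.02306 per s.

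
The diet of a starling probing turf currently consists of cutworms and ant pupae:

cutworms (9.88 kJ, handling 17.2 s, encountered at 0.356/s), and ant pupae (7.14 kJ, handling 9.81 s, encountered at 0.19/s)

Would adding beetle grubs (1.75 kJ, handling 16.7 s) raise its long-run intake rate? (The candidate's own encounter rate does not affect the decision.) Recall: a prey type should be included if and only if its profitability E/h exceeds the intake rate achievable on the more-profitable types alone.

On cutworms and ant pupae alone, R = ΣλE/(1+Σλh) = 4.874/8.987 = 0.5423 kJ/s.
Profitability of beetle grubs: 1.75/16.7 = 0.1048 kJ/s.
Since 0.1048 < R, time spent handling beetle grubs is better spent searching.

No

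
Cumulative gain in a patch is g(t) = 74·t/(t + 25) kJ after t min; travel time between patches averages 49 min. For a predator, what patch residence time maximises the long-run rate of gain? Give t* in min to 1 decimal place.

Optimal t* satisfies g'(t*) = g(t*)/(T + t*).
g'(t) = 74·25/(t + 25)². Setting 74·25/(t+25)² = 74t/[(t+25)(49+t)] gives 25(49+t) = t(t+25), so t² = 25×49 = 1225.
t* = √1225 = 35 min.

35.0 min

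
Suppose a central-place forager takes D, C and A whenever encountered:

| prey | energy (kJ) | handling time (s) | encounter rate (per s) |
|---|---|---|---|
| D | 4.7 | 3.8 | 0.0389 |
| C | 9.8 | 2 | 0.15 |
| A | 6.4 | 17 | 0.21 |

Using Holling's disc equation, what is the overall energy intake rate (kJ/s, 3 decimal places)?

Energy encountered per unit search time: 0.0389×4.7 + 0.15×9.8 + 0.21×6.4 = 2.997 kJ/s.
Handling time per unit search time: 0.0389×3.8 + 0.15×2 + 0.21×17 = 4.018.
Rate = 2.997/(1 + 4.018) = 0.5972 kJ/s.

0.597 kJ/s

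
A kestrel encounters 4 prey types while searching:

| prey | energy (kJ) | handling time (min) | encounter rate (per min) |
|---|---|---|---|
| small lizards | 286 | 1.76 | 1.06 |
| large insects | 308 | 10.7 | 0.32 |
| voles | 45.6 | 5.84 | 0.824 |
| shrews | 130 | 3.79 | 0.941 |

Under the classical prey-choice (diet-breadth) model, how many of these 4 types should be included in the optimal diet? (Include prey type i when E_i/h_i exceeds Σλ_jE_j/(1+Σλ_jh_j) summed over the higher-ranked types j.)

1

E/h in descending order: small lizards 162, shrews 34.3, large insects 28.8, voles 7.81 kJ/min. The optimal diet is the largest prefix of this list for which every included type satisfies E_i/h_i > R on the types above it.
Rate on top 1: 105.8. shrews: 34.3 < 105.8 → exclude; stop.
Optimal diet: small lizards — 1 of 4 types.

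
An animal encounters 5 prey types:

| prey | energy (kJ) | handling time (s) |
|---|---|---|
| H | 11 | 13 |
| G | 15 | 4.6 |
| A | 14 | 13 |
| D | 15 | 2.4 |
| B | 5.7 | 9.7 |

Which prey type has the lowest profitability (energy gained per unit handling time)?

In descending order of E/h:
D: 15/2.4 = 6.25 kJ/s
G: 15/4.6 = 3.26 kJ/s
A: 14/13 = 1.08 kJ/s
H: 11/13 = 0.846 kJ/s
B: 5.7/9.7 = 0.588 kJ/s

B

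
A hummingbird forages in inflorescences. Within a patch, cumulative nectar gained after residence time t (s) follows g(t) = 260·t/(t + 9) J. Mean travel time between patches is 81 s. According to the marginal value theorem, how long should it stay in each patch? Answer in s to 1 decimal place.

Optimal t* satisfies g'(t*) = g(t*)/(T + t*).
g'(t) = 260·9/(t + 9)². Setting 260·9/(t+9)² = 260t/[(t+9)(81+t)] gives 9(81+t) = t(t+9), so t² = 9×81 = 729.
t* = √729 = 27 s.

27.0 s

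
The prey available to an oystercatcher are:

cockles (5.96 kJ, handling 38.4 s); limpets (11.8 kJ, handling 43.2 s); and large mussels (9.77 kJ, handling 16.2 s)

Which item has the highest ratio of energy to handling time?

In descending order of E/h:
large mussels: 9.77/16.2 = 0.603 kJ/s
limpets: 11.8/43.2 = 0.273 kJ/s
cockles: 5.96/38.4 = 0.155 kJ/s

large mussels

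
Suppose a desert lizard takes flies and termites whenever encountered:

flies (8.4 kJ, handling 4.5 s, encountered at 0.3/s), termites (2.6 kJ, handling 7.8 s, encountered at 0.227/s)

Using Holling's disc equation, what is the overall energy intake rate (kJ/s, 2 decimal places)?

R = Σλ_iE_i / (1 + Σλ_ih_i)
Numerator: 0.3×8.4 + 0.227×2.6 = 3.11
Denominator: 1 + 0.3×4.5 + 0.227×7.8 = 4.121
R = 3.11/4.121 = 0.7548 kJ/s

0.75 kJ/s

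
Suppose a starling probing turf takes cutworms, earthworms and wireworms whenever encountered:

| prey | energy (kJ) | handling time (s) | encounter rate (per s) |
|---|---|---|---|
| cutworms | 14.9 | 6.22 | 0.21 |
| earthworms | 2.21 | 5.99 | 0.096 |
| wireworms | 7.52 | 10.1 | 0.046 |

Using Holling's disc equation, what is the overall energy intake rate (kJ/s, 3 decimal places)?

1.102 kJ/s

R = Σλ_iE_i / (1 + Σλ_ih_i)
Numerator: 0.21×14.9 + 0.096×2.21 + 0.046×7.52 = 3.687
Denominator: 1 + 0.21×6.22 + 0.096×5.99 + 0.046×10.1 = 3.346
R = 3.687/3.346 = 1.102 kJ/s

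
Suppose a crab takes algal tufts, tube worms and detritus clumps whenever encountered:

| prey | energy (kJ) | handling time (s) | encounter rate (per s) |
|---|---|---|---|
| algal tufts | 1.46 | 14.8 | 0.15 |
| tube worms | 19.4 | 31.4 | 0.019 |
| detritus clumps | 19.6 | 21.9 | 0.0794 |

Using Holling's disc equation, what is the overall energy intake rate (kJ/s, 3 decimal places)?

0.386 kJ/s

Energy encountered per unit search time: 0.15×1.46 + 0.019×19.4 + 0.0794×19.6 = 2.144 kJ/s.
Handling time per unit search time: 0.15×14.8 + 0.019×31.4 + 0.0794×21.9 = 4.555.
Rate = 2.144/(1 + 4.555) = 0.3859 kJ/s.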